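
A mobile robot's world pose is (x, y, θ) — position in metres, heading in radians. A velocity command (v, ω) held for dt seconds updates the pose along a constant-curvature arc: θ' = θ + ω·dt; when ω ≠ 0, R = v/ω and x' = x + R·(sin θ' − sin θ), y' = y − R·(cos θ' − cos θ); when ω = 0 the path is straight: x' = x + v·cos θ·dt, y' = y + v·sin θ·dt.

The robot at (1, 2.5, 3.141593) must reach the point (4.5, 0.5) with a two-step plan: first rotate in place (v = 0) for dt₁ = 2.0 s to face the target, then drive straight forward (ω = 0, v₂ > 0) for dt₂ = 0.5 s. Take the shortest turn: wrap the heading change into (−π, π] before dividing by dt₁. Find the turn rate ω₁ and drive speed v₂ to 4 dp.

ω₁ = 1.3112, v₂ = 8.0623

heading to target = atan2(0.5−2.5, 4.5−1) = -0.5191
Δθ = wrap(-0.5191 − 3.1416) = 2.6224; ω₁ = Δθ/dt₁ = 1.3112
distance = √((4.5−1)² + (0.5−2.5)²) = 4.0311; v₂ = distance/dt₂ = 8.0623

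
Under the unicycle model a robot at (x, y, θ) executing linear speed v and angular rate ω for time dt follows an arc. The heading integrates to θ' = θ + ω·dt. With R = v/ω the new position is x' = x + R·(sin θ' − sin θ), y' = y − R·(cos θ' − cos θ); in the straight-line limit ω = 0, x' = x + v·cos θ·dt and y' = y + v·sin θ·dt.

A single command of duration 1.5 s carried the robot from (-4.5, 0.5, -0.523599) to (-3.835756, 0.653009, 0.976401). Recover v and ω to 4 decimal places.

v = 0.5000, ω = 1.0000

Δθ = 0.976401 − -0.523599 = 1.500000
ω = Δθ/dt = 1.500000/1.5 = 1.0000
R = Δx/(sin θ' − sin θ) = 0.5000
v = R·ω = 0.5000·1.0000 = 0.5000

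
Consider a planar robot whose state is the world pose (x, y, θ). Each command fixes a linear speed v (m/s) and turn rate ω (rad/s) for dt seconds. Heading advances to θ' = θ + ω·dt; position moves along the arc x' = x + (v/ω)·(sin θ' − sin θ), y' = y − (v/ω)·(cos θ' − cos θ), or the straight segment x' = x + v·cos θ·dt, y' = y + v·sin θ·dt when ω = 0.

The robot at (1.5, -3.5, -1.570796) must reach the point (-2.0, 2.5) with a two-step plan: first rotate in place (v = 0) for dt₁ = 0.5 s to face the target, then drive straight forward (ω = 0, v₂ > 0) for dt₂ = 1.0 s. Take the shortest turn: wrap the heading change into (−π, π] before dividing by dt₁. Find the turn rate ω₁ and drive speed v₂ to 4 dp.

ω₁ = -5.2270, v₂ = 6.9462

heading to target = atan2(2.5−-3.5, -2−1.5) = 2.0989
Δθ = wrap(2.0989 − -1.5708) = -2.6135; ω₁ = Δθ/dt₁ = -5.2270
distance = √((-2−1.5)² + (2.5−-3.5)²) = 6.9462; v₂ = distance/dt₂ = 6.9462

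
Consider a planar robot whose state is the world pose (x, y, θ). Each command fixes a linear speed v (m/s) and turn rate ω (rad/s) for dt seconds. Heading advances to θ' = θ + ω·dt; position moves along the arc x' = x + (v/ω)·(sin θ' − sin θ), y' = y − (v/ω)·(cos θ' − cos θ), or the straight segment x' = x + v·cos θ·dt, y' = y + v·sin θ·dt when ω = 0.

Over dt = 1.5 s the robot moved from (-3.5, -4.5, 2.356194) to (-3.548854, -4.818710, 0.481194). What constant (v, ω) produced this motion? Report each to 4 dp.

Δθ = 0.481194 − 2.356194 = -1.875000
ω = Δθ/dt = -1.875000/1.5 = -1.2500
R = −Δy/(cos θ' − cos θ) = 0.2000
v = R·ω = 0.2000·-1.2500 = -0.2500

v = -0.2500, ω = -1.2500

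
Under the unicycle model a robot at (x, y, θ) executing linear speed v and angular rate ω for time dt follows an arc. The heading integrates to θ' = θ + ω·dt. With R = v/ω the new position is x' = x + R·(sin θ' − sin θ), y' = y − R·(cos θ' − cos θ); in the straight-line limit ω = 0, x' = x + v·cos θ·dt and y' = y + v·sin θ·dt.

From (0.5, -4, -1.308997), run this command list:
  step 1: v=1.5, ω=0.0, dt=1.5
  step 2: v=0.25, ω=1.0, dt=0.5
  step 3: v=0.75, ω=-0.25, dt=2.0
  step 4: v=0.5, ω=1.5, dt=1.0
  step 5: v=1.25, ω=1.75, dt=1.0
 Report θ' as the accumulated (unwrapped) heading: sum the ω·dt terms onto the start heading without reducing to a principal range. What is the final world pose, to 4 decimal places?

(2.7855, -6.8567, 1.9410)

step 1: θ'=-1.3090 (straight) → pose (1.0823, -6.1733, -1.3090)
step 2: θ'=-0.8090 (R=0.2500) → pose (1.1429, -6.2812, -0.8090)
step 3: θ'=-1.3090 (R=-3.0000) → pose (1.8699, -7.5754, -1.3090)
step 4: θ'=0.1910 (R=0.3333) → pose (2.2552, -7.8164, 0.1910)
step 5: θ'=1.9410 (R=0.7143) → pose (2.7855, -6.8567, 1.9410)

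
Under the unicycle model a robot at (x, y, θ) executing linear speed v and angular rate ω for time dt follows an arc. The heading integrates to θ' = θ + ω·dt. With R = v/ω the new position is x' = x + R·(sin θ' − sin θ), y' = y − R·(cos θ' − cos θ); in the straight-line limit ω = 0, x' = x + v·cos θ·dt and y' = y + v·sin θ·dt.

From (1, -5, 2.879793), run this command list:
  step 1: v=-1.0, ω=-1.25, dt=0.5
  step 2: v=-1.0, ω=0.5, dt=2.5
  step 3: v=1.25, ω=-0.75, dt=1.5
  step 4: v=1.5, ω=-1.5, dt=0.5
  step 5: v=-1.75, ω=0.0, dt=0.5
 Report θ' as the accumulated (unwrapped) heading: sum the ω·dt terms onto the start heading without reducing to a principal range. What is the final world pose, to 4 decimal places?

(1.6747, -5.7299, 1.6298)

step 1: θ'=2.2548 (R=0.8000) → pose (1.4130, -5.2672, 2.2548)
step 2: θ'=3.5048 (R=-2.0000) → pose (3.6736, -5.8730, 3.5048)
step 3: θ'=2.3798 (R=-1.6667) → pose (1.9311, -5.5210, 2.3798)
step 4: θ'=1.6298 (R=-1.0000) → pose (1.6231, -4.8564, 1.6298)
step 5: θ'=1.6298 (straight) → pose (1.6747, -5.7299, 1.6298)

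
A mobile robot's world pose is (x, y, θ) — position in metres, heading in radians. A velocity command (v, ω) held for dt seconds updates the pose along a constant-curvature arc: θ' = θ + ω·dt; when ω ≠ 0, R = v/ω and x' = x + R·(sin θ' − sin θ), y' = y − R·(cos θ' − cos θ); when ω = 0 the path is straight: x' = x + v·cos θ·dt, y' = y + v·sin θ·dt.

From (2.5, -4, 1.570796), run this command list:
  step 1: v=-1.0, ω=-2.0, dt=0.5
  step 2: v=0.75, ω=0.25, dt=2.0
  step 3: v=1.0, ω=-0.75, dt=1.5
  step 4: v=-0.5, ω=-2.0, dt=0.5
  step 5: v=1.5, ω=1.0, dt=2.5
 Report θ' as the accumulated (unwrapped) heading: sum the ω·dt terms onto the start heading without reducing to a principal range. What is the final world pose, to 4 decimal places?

(7.1131, -1.9624, 1.4458)

step 1: θ'=0.5708 (R=0.5000) → pose (2.2702, -4.4207, 0.5708)
step 2: θ'=1.0708 (R=3.0000) → pose (3.2820, -3.3346, 1.0708)
step 3: θ'=-0.0542 (R=-1.3333) → pose (4.5243, -2.6425, -0.0542)
step 4: θ'=-1.0542 (R=0.2500) → pose (4.3205, -2.5163, -1.0542)
step 5: θ'=1.4458 (R=1.5000) → pose (7.1131, -1.9624, 1.4458)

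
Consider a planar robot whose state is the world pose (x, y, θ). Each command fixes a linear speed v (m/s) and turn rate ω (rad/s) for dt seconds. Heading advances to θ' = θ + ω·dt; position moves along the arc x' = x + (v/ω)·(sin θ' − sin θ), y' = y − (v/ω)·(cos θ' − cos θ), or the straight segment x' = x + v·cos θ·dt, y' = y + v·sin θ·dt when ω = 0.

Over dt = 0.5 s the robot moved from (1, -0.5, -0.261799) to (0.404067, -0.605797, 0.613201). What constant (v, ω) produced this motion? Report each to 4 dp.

v = -1.2500, ω = 1.7500

Δθ = 0.613201 − -0.261799 = 0.875000
ω = Δθ/dt = 0.875000/0.5 = 1.7500
R = Δx/(sin θ' − sin θ) = -0.7143
v = R·ω = -0.7143·1.7500 = -1.2500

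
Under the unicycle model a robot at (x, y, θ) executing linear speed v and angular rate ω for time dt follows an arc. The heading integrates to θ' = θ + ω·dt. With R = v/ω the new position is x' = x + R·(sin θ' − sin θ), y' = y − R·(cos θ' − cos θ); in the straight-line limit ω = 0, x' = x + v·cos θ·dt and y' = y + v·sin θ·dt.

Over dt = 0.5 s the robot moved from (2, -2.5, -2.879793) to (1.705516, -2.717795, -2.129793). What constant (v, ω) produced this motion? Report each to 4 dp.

v = 0.7500, ω = 1.5000

Δθ = -2.129793 − -2.879793 = 0.750000
ω = Δθ/dt = 0.750000/0.5 = 1.5000
R = Δx/(sin θ' − sin θ) = 0.5000
v = R·ω = 0.5000·1.5000 = 0.7500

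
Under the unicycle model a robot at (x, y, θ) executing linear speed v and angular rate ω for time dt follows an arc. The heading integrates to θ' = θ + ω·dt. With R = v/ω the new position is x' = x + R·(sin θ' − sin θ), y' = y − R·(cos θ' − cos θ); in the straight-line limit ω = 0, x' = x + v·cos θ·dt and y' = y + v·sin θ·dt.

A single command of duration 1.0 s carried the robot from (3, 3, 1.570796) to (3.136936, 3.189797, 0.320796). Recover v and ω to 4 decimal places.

v = 0.2500, ω = -1.2500

Δθ = 0.320796 − 1.570796 = -1.250000
ω = Δθ/dt = -1.250000/1.0 = -1.2500
R = −Δy/(cos θ' − cos θ) = -0.2000
v = R·ω = -0.2000·-1.2500 = 0.2500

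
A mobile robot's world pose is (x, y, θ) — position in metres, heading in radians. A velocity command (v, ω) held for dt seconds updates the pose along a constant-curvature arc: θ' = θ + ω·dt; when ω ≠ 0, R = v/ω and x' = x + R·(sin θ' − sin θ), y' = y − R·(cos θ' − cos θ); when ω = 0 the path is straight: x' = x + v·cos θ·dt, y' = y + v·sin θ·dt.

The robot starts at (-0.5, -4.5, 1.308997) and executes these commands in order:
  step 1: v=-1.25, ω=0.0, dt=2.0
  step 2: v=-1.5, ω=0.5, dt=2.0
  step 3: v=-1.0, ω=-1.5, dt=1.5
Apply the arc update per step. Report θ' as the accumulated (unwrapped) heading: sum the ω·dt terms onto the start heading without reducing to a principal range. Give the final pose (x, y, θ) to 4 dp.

(-0.9221, -10.8243, 0.0590)

step 1: θ'=1.3090 (straight) → pose (-1.1470, -6.9148, 1.3090)
step 2: θ'=2.3090 (R=-3.0000) → pose (-0.4683, -9.7101, 2.3090)
step 3: θ'=0.0590 (R=0.6667) → pose (-0.9221, -10.8243, 0.0590)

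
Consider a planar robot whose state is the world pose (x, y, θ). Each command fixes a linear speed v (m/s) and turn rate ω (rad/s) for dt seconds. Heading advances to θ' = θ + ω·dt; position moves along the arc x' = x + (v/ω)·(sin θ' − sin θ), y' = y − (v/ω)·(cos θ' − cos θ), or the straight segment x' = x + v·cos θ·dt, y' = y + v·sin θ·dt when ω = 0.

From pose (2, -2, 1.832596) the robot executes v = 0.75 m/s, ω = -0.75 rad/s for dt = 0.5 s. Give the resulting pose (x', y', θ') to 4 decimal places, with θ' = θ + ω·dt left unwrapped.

θ' = 1.8326 + -0.75·0.5 = 1.4576
R = v/ω = 0.75/-0.75 = -1.0000
x' = 2 + -1.0000·(sin 1.4576 − sin 1.8326) = 1.9723
y' = -2 − -1.0000·(cos 1.4576 − cos 1.8326) = -1.6282

(1.9723, -1.6282, 1.4576)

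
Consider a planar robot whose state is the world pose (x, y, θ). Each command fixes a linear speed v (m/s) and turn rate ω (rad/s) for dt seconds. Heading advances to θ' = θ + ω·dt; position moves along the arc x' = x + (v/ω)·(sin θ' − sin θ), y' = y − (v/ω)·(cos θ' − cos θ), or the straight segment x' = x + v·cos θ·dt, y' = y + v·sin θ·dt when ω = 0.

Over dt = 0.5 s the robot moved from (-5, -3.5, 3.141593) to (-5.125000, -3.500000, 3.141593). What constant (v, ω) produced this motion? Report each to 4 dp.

v = 0.2500, ω = 0.0000

Δθ = 3.141593 − 3.141593 = 0.000000
ω = Δθ/dt = 0.000000/0.5 = 0.0000
ω = 0 → v = (Δx·cos θ + Δy·sin θ)/dt = 0.2500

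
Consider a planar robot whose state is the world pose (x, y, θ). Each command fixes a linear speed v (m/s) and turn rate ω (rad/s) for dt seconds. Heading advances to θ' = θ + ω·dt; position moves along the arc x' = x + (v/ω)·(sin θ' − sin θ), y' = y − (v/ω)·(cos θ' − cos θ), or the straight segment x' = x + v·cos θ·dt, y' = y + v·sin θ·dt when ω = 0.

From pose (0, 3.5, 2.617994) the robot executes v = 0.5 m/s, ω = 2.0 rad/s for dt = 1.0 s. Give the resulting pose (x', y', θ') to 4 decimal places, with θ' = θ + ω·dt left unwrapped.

(-0.3739, 3.3071, 4.6180)

θ' = 2.6180 + 2.0·1.0 = 4.6180
R = v/ω = 0.5/2.0 = 0.2500
x' = 0 + 0.2500·(sin 4.6180 − sin 2.6180) = -0.3739
y' = 3.5 − 0.2500·(cos 4.6180 − cos 2.6180) = 3.3071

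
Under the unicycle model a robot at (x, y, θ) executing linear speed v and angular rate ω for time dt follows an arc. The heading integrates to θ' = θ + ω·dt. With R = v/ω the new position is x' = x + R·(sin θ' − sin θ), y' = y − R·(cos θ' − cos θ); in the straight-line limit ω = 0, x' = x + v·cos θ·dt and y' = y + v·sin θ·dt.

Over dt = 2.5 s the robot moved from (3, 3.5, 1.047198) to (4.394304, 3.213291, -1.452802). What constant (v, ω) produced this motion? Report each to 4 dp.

v = 0.7500, ω = -1.0000

Δθ = -1.452802 − 1.047198 = -2.500000
ω = Δθ/dt = -2.500000/2.5 = -1.0000
R = Δx/(sin θ' − sin θ) = -0.7500
v = R·ω = -0.7500·-1.0000 = 0.7500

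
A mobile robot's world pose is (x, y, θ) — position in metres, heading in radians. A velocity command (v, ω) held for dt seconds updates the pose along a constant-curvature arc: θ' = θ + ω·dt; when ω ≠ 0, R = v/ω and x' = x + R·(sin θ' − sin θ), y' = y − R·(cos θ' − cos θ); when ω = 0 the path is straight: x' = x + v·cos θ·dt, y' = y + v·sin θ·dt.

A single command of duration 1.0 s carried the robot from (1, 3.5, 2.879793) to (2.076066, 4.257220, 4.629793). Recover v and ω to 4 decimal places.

v = -1.5000, ω = 1.7500

Δθ = 4.629793 − 2.879793 = 1.750000
ω = Δθ/dt = 1.750000/1.0 = 1.7500
R = Δx/(sin θ' − sin θ) = -0.8571
v = R·ω = -0.8571·1.7500 = -1.5000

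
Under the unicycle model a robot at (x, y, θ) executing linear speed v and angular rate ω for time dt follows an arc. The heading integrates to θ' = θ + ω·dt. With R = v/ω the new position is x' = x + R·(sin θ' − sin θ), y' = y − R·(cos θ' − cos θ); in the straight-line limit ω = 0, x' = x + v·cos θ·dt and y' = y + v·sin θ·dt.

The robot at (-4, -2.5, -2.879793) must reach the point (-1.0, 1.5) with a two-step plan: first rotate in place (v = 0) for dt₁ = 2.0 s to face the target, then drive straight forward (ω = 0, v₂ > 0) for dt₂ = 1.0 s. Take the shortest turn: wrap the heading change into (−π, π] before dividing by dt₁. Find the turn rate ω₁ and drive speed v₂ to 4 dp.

ω₁ = -1.2380, v₂ = 5.0000

heading to target = atan2(1.5−-2.5, -1−-4) = 0.9273
Δθ = wrap(0.9273 − -2.8798) = -2.4761; ω₁ = Δθ/dt₁ = -1.2380
distance = √((-1−-4)² + (1.5−-2.5)²) = 5.0000; v₂ = distance/dt₂ = 5.0000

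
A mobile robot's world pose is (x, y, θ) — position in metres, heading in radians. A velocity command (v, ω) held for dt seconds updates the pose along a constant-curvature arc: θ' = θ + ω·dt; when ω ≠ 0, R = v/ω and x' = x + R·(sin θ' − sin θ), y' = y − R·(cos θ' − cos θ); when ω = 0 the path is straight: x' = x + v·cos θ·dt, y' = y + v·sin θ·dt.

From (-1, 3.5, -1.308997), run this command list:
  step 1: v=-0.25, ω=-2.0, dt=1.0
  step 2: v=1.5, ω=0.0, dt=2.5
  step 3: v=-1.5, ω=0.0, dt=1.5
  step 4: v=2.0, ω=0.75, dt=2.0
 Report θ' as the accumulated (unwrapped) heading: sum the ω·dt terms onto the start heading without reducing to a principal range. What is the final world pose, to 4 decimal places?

(-5.3732, 1.9054, -1.8090)

step 1: θ'=-3.3090 (R=0.1250) → pose (-0.8584, 3.6556, -3.3090)
step 2: θ'=-3.3090 (straight) → pose (-4.5560, 4.2804, -3.3090)
step 3: θ'=-3.3090 (straight) → pose (-2.3375, 3.9055, -3.3090)
step 4: θ'=-1.8090 (R=2.6667) → pose (-5.3732, 1.9054, -1.8090)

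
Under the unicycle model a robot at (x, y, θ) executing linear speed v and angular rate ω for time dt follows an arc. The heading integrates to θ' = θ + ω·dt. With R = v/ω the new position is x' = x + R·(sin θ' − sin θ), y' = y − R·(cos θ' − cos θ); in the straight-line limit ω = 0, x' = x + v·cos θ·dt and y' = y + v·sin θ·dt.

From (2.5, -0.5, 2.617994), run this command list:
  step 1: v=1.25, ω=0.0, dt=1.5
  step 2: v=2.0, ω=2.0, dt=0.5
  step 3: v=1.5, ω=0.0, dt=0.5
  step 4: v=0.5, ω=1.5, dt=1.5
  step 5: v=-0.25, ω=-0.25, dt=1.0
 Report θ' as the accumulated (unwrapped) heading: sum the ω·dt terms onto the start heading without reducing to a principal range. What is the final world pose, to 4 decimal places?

(-0.9443, -0.3568, 5.6180)

step 1: θ'=2.6180 (straight) → pose (0.8762, 0.4375, 2.6180)
step 2: θ'=3.6180 (R=1.0000) → pose (-0.0824, 0.4601, 3.6180)
step 3: θ'=3.6180 (straight) → pose (-0.7489, 0.1162, 3.6180)
step 4: θ'=5.8680 (R=0.3333) → pose (-0.7305, -0.4850, 5.8680)
step 5: θ'=5.6180 (R=1.0000) → pose (-0.9443, -0.3568, 5.6180)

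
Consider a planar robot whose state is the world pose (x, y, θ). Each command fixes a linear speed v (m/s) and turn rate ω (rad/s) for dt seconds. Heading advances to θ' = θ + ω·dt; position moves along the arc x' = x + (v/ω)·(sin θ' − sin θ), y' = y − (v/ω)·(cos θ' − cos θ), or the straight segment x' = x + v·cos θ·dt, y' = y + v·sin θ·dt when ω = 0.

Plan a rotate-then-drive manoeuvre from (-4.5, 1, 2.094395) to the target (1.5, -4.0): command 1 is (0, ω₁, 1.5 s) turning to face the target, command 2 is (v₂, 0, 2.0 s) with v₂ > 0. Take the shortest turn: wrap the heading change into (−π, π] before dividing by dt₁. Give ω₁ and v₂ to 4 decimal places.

ω₁ = -1.8594, v₂ = 3.9051

heading to target = atan2(-4−1, 1.5−-4.5) = -0.6947
Δθ = wrap(-0.6947 − 2.0944) = -2.7891; ω₁ = Δθ/dt₁ = -1.8594
distance = √((1.5−-4.5)² + (-4−1)²) = 7.8102; v₂ = distance/dt₂ = 3.9051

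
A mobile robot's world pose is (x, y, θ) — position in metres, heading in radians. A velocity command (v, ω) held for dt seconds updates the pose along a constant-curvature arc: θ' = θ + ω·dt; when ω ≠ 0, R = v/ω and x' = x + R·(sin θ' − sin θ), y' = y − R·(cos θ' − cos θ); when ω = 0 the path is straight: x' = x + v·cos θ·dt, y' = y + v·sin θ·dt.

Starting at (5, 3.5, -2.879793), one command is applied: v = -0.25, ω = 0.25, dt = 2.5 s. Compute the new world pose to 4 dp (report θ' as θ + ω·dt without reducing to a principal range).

(5.5162, 3.8340, -2.2548)

θ' = -2.8798 + 0.25·2.5 = -2.2548
R = v/ω = -0.25/0.25 = -1.0000
x' = 5 + -1.0000·(sin -2.2548 − sin -2.8798) = 5.5162
y' = 3.5 − -1.0000·(cos -2.2548 − cos -2.8798) = 3.8340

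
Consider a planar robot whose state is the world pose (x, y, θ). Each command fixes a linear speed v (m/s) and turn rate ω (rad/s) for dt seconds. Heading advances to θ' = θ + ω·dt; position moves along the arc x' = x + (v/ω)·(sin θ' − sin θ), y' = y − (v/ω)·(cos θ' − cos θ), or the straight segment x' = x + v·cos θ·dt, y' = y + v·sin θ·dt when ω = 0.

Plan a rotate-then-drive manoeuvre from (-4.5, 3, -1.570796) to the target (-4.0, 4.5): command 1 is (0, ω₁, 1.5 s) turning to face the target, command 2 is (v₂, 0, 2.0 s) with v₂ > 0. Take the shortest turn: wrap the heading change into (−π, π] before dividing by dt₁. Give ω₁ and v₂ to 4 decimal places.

ω₁ = 1.8799, v₂ = 0.7906

heading to target = atan2(4.5−3, -4−-4.5) = 1.2490
Δθ = wrap(1.2490 − -1.5708) = 2.8198; ω₁ = Δθ/dt₁ = 1.8799
distance = √((-4−-4.5)² + (4.5−3)²) = 1.5811; v₂ = distance/dt₂ = 0.7906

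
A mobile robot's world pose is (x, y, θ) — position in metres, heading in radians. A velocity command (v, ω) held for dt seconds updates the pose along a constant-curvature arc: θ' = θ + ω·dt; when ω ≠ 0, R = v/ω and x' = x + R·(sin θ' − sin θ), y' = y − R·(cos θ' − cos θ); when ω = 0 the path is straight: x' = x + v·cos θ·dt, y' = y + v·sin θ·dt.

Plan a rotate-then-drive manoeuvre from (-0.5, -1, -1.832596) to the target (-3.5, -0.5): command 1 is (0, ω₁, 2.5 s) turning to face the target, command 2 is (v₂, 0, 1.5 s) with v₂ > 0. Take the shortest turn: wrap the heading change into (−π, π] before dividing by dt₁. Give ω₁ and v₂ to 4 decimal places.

ω₁ = -0.5897, v₂ = 2.0276

heading to target = atan2(-0.5−-1, -3.5−-0.5) = 2.9764
Δθ = wrap(2.9764 − -1.8326) = -1.4741; ω₁ = Δθ/dt₁ = -0.5897
distance = √((-3.5−-0.5)² + (-0.5−-1)²) = 3.0414; v₂ = distance/dt₂ = 2.0276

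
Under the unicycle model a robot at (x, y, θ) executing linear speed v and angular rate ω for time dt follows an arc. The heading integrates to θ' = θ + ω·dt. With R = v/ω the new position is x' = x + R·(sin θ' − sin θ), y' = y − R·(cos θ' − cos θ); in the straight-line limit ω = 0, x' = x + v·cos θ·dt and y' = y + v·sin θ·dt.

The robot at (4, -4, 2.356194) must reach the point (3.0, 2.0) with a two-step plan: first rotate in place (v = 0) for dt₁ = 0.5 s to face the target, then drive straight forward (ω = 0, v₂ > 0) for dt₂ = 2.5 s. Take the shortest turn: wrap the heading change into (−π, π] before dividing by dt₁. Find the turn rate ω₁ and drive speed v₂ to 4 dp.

ω₁ = -1.2405, v₂ = 2.4331

heading to target = atan2(2−-4, 3−4) = 1.7359
Δθ = wrap(1.7359 − 2.3562) = -0.6202; ω₁ = Δθ/dt₁ = -1.2405
distance = √((3−4)² + (2−-4)²) = 6.0828; v₂ = distance/dt₂ = 2.4331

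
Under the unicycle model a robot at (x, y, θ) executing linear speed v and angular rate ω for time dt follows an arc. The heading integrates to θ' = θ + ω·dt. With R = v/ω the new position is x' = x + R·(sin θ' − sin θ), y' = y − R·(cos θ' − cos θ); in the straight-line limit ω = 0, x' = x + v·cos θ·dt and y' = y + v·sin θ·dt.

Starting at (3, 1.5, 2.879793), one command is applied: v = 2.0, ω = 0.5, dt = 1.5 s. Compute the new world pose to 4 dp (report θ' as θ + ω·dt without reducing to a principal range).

(0.0886, 1.1690, 3.6298)

θ' = 2.8798 + 0.5·1.5 = 3.6298
R = v/ω = 2.0/0.5 = 4.0000
x' = 3 + 4.0000·(sin 3.6298 − sin 2.8798) = 0.0886
y' = 1.5 − 4.0000·(cos 3.6298 − cos 2.8798) = 1.1690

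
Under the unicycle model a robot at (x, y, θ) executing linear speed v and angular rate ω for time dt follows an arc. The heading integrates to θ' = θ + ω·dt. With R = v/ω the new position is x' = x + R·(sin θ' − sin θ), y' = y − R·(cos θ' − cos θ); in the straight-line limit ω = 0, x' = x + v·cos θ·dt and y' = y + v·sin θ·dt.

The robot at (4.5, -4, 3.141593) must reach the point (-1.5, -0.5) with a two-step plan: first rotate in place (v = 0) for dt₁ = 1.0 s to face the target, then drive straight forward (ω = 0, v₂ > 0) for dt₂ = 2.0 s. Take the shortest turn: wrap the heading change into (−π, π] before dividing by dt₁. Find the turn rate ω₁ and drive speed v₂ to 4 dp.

ω₁ = -0.5281, v₂ = 3.4731

heading to target = atan2(-0.5−-4, -1.5−4.5) = 2.6135
Δθ = wrap(2.6135 − 3.1416) = -0.5281; ω₁ = Δθ/dt₁ = -0.5281
distance = √((-1.5−4.5)² + (-0.5−-4)²) = 6.9462; v₂ = distance/dt₂ = 3.4731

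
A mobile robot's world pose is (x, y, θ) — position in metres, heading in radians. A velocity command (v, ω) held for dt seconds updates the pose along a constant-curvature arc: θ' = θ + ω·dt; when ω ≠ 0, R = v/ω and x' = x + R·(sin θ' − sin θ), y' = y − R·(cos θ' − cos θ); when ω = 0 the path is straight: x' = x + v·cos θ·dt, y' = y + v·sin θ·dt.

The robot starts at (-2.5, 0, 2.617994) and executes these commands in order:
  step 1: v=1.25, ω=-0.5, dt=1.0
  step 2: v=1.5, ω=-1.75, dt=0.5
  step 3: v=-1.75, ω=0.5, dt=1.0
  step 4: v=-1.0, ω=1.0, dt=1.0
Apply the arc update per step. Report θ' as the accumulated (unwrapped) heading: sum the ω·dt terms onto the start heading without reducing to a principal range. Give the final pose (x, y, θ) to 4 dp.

step 1: θ'=2.1180 (R=-2.5000) → pose (-3.3850, 0.8643, 2.1180)
step 2: θ'=1.2430 (R=-0.8571) → pose (-3.4645, 1.5863, 1.2430)
step 3: θ'=1.7430 (R=-3.5000) → pose (-3.5991, -0.1403, 1.7430)
step 4: θ'=2.7430 (R=-1.0000) → pose (-3.0020, -0.8906, 2.7430)

(-3.0020, -0.8906, 2.7430)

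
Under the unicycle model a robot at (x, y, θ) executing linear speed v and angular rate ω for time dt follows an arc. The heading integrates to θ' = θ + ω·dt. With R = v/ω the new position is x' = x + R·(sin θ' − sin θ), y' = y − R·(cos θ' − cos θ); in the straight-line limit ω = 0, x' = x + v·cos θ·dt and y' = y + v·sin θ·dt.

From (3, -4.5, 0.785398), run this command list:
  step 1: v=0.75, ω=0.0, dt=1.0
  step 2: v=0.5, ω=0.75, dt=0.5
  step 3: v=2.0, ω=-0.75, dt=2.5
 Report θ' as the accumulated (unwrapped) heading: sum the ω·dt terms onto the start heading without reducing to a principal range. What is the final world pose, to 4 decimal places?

(7.8630, -2.8139, -0.7146)

step 1: θ'=0.7854 (straight) → pose (3.5303, -3.9697, 0.7854)
step 2: θ'=1.1604 (R=0.6667) → pose (3.6702, -3.7642, 1.1604)
step 3: θ'=-0.7146 (R=-2.6667) → pose (7.8630, -2.8139, -0.7146)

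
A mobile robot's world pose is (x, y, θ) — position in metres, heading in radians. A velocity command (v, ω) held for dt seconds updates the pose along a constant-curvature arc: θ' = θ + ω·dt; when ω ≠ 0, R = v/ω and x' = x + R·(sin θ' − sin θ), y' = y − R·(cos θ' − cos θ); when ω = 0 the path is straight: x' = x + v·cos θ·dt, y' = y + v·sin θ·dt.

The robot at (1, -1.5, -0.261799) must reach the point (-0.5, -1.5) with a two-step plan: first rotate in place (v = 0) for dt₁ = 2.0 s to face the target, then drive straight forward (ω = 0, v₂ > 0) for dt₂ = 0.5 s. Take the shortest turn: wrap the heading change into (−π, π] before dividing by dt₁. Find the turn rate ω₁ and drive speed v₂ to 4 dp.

heading to target = atan2(-1.5−-1.5, -0.5−1) = 3.1416
Δθ = wrap(3.1416 − -0.2618) = -2.8798; ω₁ = Δθ/dt₁ = -1.4399
distance = √((-0.5−1)² + (-1.5−-1.5)²) = 1.5000; v₂ = distance/dt₂ = 3.0000

ω₁ = -1.4399, v₂ = 3.0000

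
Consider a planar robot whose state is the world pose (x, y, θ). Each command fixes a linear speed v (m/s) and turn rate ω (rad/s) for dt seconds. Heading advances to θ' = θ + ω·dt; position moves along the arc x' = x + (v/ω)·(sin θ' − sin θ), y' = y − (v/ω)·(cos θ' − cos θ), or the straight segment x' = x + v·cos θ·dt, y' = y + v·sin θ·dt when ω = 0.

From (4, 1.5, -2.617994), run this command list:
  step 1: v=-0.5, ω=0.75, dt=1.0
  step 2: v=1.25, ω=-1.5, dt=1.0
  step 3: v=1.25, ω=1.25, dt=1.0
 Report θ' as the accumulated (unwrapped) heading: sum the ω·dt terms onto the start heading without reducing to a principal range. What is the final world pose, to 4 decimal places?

(2.2418, 0.8599, -2.1180)

step 1: θ'=-1.8680 (R=-0.6667) → pose (4.3041, 1.8821, -1.8680)
step 2: θ'=-3.3680 (R=-0.8333) → pose (3.3202, 1.3141, -3.3680)
step 3: θ'=-2.1180 (R=1.0000) → pose (2.2418, 0.8599, -2.1180)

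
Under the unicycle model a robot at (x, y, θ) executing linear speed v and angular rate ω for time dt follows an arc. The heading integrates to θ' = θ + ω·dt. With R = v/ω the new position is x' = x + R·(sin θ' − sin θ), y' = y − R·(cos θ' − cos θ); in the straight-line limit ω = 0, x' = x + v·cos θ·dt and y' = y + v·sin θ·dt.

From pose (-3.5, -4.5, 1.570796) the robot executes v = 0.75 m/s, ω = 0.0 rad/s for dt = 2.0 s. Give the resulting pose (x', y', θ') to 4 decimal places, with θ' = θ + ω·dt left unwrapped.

θ' = 1.5708 + 0.0·2.0 = 1.5708
ω = 0 → straight: x' = -3.5 + 0.75·cos(1.5708)·2.0 = -3.5000
y' = -4.5 + 0.75·sin(1.5708)·2.0 = -3.0000

(-3.5000, -3.0000, 1.5708)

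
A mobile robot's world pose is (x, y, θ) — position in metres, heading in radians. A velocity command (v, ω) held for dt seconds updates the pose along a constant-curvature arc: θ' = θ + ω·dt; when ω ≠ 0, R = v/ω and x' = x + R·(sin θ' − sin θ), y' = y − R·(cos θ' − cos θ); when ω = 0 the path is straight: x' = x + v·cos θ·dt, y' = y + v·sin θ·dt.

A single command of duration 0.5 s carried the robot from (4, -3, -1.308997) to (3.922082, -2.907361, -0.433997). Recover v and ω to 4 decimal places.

v = -0.2500, ω = 1.7500

Δθ = -0.433997 − -1.308997 = 0.875000
ω = Δθ/dt = 0.875000/0.5 = 1.7500
R = −Δy/(cos θ' − cos θ) = -0.1429
v = R·ω = -0.1429·1.7500 = -0.2500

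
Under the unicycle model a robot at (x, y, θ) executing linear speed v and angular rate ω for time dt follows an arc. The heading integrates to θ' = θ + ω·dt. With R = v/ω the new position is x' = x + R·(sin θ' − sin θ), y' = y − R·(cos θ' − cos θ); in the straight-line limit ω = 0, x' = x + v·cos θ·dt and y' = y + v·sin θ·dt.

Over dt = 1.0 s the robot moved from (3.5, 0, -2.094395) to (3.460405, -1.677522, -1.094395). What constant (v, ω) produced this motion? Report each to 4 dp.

v = 1.7500, ω = 1.0000

Δθ = -1.094395 − -2.094395 = 1.000000
ω = Δθ/dt = 1.000000/1.0 = 1.0000
R = −Δy/(cos θ' − cos θ) = 1.7500
v = R·ω = 1.7500·1.0000 = 1.7500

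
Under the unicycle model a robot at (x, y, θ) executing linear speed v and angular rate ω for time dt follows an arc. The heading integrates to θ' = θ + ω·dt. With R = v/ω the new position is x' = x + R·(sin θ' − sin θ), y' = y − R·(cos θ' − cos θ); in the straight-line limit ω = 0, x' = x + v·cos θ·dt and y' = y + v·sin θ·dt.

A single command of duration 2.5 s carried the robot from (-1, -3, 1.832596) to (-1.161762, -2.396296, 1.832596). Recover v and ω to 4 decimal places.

Δθ = 1.832596 − 1.832596 = 0.000000
ω = Δθ/dt = 0.000000/2.5 = 0.0000
ω = 0 → v = (Δx·cos θ + Δy·sin θ)/dt = 0.2500

v = 0.2500, ω = 0.0000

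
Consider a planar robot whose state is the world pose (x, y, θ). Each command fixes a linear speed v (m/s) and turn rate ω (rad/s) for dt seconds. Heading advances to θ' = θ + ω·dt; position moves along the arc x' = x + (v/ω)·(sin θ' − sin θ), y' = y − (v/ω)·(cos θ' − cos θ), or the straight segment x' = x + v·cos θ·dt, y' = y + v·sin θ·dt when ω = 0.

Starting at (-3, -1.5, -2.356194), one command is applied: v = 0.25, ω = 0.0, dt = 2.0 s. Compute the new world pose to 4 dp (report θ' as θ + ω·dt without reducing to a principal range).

(-3.3536, -1.8536, -2.3562)

θ' = -2.3562 + 0.0·2.0 = -2.3562
ω = 0 → straight: x' = -3 + 0.25·cos(-2.3562)·2.0 = -3.3536
y' = -1.5 + 0.25·sin(-2.3562)·2.0 = -1.8536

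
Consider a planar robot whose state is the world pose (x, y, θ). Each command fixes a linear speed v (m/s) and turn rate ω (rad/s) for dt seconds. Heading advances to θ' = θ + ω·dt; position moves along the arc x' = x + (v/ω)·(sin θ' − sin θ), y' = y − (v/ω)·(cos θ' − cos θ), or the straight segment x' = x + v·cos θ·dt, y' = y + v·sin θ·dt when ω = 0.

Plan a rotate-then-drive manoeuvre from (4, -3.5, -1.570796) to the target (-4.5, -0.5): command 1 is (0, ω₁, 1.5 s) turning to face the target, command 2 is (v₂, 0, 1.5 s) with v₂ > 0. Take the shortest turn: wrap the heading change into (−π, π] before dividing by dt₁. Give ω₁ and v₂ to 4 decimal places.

ω₁ = -1.2734, v₂ = 6.0093

heading to target = atan2(-0.5−-3.5, -4.5−4) = 2.8023
Δθ = wrap(2.8023 − -1.5708) = -1.9101; ω₁ = Δθ/dt₁ = -1.2734
distance = √((-4.5−4)² + (-0.5−-3.5)²) = 9.0139; v₂ = distance/dt₂ = 6.0093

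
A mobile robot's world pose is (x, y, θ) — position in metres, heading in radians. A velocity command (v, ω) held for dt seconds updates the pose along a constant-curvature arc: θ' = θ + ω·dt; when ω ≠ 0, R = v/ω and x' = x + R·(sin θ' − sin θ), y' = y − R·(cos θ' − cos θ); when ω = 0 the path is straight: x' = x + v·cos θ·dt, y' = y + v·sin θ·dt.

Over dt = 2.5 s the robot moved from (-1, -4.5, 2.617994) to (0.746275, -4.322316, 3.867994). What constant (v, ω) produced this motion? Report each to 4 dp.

Δθ = 3.867994 − 2.617994 = 1.250000
ω = Δθ/dt = 1.250000/2.5 = 0.5000
R = Δx/(sin θ' − sin θ) = -1.5000
v = R·ω = -1.5000·0.5000 = -0.7500

v = -0.7500, ω = 0.5000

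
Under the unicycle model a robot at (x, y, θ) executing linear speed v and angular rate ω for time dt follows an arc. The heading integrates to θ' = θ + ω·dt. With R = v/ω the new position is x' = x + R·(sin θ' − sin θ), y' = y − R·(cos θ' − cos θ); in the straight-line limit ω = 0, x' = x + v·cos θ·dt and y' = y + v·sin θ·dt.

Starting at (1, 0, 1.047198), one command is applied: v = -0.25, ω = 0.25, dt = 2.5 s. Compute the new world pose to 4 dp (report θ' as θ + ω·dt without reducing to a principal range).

θ' = 1.0472 + 0.25·2.5 = 1.6722
R = v/ω = -0.25/0.25 = -1.0000
x' = 1 + -1.0000·(sin 1.6722 − sin 1.0472) = 0.8712
y' = 0 − -1.0000·(cos 1.6722 − cos 1.0472) = -0.6012

(0.8712, -0.6012, 1.6722)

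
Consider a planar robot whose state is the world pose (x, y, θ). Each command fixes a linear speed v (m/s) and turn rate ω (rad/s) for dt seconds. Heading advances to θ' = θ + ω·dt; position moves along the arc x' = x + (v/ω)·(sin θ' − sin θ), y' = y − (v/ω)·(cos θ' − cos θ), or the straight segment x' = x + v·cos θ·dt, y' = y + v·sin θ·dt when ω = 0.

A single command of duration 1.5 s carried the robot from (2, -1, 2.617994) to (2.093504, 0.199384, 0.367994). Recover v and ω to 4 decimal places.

Δθ = 0.367994 − 2.617994 = -2.250000
ω = Δθ/dt = -2.250000/1.5 = -1.5000
R = −Δy/(cos θ' − cos θ) = -0.6667
v = R·ω = -0.6667·-1.5000 = 1.0000

v = 1.0000, ω = -1.5000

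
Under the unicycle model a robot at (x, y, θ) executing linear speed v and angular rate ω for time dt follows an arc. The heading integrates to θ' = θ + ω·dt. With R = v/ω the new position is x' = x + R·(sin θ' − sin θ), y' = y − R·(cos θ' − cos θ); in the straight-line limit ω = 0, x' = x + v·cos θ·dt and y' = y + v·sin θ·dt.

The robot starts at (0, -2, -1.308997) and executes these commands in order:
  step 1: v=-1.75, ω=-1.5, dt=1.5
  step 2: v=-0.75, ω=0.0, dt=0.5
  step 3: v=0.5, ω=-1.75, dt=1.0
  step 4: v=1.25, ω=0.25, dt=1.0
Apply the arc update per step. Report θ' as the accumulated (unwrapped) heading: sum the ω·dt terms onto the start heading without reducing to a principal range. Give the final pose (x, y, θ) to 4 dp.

(2.3886, 0.7488, -5.0590)

step 1: θ'=-3.5590 (R=1.1667) → pose (1.5999, -0.6315, -3.5590)
step 2: θ'=-3.5590 (straight) → pose (1.9427, -0.7836, -3.5590)
step 3: θ'=-5.3090 (R=-0.2857) → pose (1.8221, -0.3619, -5.3090)
step 4: θ'=-5.0590 (R=5.0000) → pose (2.3886, 0.7488, -5.0590)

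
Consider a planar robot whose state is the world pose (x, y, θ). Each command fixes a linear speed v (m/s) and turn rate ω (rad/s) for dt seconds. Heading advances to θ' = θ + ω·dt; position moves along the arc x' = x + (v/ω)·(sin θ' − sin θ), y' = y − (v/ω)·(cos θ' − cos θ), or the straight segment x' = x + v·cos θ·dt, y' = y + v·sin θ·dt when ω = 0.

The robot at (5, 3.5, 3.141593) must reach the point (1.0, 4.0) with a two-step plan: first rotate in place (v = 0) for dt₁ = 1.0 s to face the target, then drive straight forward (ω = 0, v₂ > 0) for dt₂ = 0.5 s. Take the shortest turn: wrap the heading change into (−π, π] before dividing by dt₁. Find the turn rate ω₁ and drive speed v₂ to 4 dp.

ω₁ = -0.1244, v₂ = 8.0623

heading to target = atan2(4−3.5, 1−5) = 3.0172
Δθ = wrap(3.0172 − 3.1416) = -0.1244; ω₁ = Δθ/dt₁ = -0.1244
distance = √((1−5)² + (4−3.5)²) = 4.0311; v₂ = distance/dt₂ = 8.0623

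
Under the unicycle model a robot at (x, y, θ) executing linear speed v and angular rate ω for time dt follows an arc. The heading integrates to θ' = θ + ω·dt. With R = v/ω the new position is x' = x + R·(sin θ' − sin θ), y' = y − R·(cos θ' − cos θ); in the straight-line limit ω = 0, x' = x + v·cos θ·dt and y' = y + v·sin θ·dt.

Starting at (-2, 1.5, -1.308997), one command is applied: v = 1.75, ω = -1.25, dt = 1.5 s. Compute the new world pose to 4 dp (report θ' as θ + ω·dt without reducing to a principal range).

θ' = -1.3090 + -1.25·1.5 = -3.1840
R = v/ω = 1.75/-1.25 = -1.4000
x' = -2 + -1.4000·(sin -3.1840 − sin -1.3090) = -3.4116
y' = 1.5 − -1.4000·(cos -3.1840 − cos -1.3090) = -0.2611

(-3.4116, -0.2611, -3.1840)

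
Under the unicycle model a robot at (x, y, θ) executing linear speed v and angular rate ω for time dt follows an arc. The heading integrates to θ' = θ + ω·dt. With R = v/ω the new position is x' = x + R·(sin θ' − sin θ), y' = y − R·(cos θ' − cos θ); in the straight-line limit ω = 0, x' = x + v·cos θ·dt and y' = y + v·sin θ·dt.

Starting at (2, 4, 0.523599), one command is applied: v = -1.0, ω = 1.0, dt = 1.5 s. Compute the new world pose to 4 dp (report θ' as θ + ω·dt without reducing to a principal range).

(1.6008, 2.6965, 2.0236)

θ' = 0.5236 + 1.0·1.5 = 2.0236
R = v/ω = -1.0/1.0 = -1.0000
x' = 2 + -1.0000·(sin 2.0236 − sin 0.5236) = 1.6008
y' = 4 − -1.0000·(cos 2.0236 − cos 0.5236) = 2.6965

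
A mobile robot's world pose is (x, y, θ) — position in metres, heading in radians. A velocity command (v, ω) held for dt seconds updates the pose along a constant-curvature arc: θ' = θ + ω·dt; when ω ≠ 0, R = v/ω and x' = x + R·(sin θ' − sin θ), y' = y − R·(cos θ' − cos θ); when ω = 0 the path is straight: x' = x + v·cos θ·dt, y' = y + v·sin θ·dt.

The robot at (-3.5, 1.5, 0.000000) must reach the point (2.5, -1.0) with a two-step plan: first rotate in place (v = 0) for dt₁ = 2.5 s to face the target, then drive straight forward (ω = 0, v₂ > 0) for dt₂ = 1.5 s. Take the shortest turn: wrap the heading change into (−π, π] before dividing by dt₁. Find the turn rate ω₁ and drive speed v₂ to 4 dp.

heading to target = atan2(-1−1.5, 2.5−-3.5) = -0.3948
Δθ = wrap(-0.3948 − 0.0000) = -0.3948; ω₁ = Δθ/dt₁ = -0.1579
distance = √((2.5−-3.5)² + (-1−1.5)²) = 6.5000; v₂ = distance/dt₂ = 4.3333

ω₁ = -0.1579, v₂ = 4.3333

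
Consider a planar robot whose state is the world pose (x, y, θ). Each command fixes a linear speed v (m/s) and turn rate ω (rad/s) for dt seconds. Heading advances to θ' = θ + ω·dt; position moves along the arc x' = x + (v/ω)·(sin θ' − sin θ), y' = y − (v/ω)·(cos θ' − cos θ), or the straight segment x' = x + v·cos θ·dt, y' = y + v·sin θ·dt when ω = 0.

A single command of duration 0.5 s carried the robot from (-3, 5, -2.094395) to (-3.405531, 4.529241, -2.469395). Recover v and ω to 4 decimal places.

Δθ = -2.469395 − -2.094395 = -0.375000
ω = Δθ/dt = -0.375000/0.5 = -0.7500
R = −Δy/(cos θ' − cos θ) = -1.6667
v = R·ω = -1.6667·-0.7500 = 1.2500

v = 1.2500, ω = -0.7500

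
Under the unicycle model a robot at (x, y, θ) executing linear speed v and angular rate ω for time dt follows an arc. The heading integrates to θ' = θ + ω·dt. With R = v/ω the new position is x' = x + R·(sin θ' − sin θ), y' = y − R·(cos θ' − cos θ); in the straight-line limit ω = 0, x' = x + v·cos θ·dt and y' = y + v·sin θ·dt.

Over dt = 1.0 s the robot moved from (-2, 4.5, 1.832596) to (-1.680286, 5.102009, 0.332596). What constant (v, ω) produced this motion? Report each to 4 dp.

Δθ = 0.332596 − 1.832596 = -1.500000
ω = Δθ/dt = -1.500000/1.0 = -1.5000
R = −Δy/(cos θ' − cos θ) = -0.5000
v = R·ω = -0.5000·-1.5000 = 0.7500

v = 0.7500, ω = -1.5000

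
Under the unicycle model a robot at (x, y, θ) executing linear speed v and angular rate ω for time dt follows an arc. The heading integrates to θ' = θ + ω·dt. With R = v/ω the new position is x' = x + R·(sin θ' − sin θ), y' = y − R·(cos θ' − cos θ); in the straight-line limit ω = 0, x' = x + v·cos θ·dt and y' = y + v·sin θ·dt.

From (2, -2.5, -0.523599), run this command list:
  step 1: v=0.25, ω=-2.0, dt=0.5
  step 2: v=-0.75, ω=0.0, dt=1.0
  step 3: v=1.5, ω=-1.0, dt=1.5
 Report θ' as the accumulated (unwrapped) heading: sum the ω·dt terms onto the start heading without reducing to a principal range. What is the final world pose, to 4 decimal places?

(0.7052, -3.4135, -3.0236)

step 1: θ'=-1.5236 (R=-0.1250) → pose (2.0624, -2.6024, -1.5236)
step 2: θ'=-1.5236 (straight) → pose (2.0270, -1.8532, -1.5236)
step 3: θ'=-3.0236 (R=-1.5000) → pose (0.7052, -3.4135, -3.0236)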